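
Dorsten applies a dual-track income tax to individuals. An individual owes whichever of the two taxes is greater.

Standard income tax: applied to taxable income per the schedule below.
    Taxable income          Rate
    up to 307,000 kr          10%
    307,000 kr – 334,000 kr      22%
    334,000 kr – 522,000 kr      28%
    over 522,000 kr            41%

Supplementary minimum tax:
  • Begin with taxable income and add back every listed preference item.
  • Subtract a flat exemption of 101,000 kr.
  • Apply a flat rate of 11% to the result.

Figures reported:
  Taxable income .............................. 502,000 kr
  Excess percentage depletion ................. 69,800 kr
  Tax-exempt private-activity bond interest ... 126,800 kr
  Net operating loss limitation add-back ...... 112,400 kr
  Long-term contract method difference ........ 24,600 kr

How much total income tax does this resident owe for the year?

83,680 kr

Standard income tax:
  307,000 kr × 10% = 30,700 kr
  27,000 kr × 22% = 5,940 kr
  168,000 kr × 28% = 47,040 kr
  → 83,680 kr

Supplementary minimum tax:
  Adjusted income: 502,000 kr + 69,800 kr + 126,800 kr + 112,400 kr + 24,600 kr = 835,600 kr
  Less exemption 101,000 kr → base 734,600 kr
  734,600 kr × 11% = 80,806 kr

83,680 kr > 80,806 kr, so the standard income tax governs.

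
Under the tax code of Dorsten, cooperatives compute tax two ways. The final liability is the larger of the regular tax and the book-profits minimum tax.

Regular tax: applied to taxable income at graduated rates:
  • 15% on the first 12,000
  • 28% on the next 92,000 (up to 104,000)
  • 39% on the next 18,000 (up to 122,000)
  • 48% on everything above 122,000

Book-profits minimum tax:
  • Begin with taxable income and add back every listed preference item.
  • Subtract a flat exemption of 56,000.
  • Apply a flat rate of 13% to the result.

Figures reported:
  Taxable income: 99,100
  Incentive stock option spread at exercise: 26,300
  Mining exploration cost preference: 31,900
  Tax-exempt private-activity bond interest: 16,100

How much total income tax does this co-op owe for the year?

26,188

Regular tax:
  12,000 × 15% = 1,800
  87,100 × 28% = 24,388
  → 26,188

Book-profits minimum tax:
  Adjusted income: 99,100 + 26,300 + 31,900 + 16,100 = 173,400
  Less exemption 56,000 → base 117,400
  117,400 × 13% = 15,262

26,188 > 15,262, so the regular tax governs.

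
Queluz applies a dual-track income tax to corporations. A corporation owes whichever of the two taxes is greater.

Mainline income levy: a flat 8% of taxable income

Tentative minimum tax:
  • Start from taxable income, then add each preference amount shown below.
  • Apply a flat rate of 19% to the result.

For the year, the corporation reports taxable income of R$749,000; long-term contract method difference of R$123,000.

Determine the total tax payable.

Tentative minimum tax:
  Adjusted income: R$749,000 + R$123,000 = R$872,000
  R$872,000 × 19% = R$165,680

Mainline income levy:
  R$749,000 × 8% = R$59,920

R$165,680 > R$59,920, so the tentative minimum tax is the binding amount.

R$165,680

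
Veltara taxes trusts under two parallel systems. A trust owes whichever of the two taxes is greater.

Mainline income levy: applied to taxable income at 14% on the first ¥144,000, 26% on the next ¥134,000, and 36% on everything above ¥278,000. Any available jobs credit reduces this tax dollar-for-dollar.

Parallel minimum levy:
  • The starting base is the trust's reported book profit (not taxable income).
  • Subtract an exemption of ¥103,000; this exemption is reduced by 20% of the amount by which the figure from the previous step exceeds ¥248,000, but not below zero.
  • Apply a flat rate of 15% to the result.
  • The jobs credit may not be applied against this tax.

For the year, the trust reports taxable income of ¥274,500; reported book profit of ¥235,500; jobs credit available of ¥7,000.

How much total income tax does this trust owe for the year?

¥47,090

Mainline income levy:
  ¥144,000 × 14% = ¥20,160
  ¥130,500 × 26% = ¥33,930
  → ¥54,090
  Less jobs credit ¥7,000 → ¥47,090

Parallel minimum levy:
  Base (reported book profit): ¥235,500
  Exemption: ¥235,500 ≤ ¥248,000, so full ¥103,000 applies
  Base: ¥235,500 − ¥103,000 = ¥132,500
  ¥132,500 × 15% = ¥19,875

¥47,090 > ¥19,875, so the mainline income levy governs.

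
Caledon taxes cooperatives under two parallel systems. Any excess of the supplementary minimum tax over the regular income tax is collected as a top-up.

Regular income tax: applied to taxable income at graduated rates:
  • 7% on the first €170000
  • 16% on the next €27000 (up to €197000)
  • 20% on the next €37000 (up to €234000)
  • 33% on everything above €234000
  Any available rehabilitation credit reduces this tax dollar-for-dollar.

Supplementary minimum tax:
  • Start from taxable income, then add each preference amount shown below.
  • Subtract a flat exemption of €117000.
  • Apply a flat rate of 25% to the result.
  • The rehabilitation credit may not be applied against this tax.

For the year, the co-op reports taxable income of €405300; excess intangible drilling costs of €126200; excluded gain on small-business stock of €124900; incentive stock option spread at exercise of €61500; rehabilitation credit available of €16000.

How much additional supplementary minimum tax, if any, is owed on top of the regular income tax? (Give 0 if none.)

Regular income tax:
  €170000 × 7% = €11900
  €27000 × 16% = €4320
  €37000 × 20% = €7400
  €171300 × 33% = €56529
  → €80149
  Less rehabilitation credit €16000 → €64149

Supplementary minimum tax:
  Adjusted income: €405300 + €126200 + €124900 + €61500 = €717900
  Less exemption €117000 → base €600900
  €600900 × 25% = €150225

Excess of supplementary minimum tax over regular income tax: €150225 − €64149 = €86076.

€86076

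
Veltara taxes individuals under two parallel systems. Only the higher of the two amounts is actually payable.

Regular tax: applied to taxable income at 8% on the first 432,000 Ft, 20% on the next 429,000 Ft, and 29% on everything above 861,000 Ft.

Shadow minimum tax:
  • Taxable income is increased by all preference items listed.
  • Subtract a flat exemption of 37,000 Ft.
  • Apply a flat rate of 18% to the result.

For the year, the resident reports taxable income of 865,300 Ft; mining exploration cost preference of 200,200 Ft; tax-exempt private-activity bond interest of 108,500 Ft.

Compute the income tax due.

204,660 Ft

Regular tax:
  432,000 Ft × 8% = 34,560 Ft
  429,000 Ft × 20% = 85,800 Ft
  4,300 Ft × 29% = 1,247 Ft
  → 121,607 Ft

Shadow minimum tax:
  Adjusted income: 865,300 Ft + 200,200 Ft + 108,500 Ft = 1,174,000 Ft
  Less exemption 37,000 Ft → base 1,137,000 Ft
  1,137,000 Ft × 18% = 204,660 Ft

204,660 Ft > 121,607 Ft, so the shadow minimum tax is the binding amount.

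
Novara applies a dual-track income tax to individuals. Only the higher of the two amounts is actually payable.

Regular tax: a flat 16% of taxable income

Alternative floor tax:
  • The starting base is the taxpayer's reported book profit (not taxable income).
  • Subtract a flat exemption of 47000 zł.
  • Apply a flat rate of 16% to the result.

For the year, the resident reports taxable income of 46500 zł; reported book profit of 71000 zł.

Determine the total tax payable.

7440 zł

Regular tax:
  46500 zł × 16% = 7440 zł

Alternative floor tax:
  Base (reported book profit): 71000 zł
  Less exemption 47000 zł → base 24000 zł
  24000 zł × 16% = 3840 zł

7440 zł > 3840 zł, so the regular tax governs.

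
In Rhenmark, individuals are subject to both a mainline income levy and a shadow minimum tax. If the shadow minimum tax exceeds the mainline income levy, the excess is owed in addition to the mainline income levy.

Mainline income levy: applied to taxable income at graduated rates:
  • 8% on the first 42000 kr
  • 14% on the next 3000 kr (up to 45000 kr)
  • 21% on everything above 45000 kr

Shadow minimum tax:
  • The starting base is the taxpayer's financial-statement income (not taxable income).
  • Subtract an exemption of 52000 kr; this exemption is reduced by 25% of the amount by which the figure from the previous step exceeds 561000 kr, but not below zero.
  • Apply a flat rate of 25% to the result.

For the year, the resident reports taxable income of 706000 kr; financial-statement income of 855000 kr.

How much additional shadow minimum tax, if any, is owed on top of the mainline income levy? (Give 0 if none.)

Shadow minimum tax:
  Base (financial-statement income): 855000 kr
  Exemption: 25% × (855000 kr − 561000 kr) = 73500 kr ≥ 52000 kr, so the exemption is fully phased out
  Base: 855000 kr − 0 kr = 855000 kr
  855000 kr × 25% = 213750 kr

Mainline income levy:
  42000 kr × 8% = 3360 kr
  3000 kr × 14% = 420 kr
  661000 kr × 21% = 138810 kr
  → 142590 kr

Excess of shadow minimum tax over mainline income levy: 213750 kr − 142590 kr = 71160 kr.

71160 kr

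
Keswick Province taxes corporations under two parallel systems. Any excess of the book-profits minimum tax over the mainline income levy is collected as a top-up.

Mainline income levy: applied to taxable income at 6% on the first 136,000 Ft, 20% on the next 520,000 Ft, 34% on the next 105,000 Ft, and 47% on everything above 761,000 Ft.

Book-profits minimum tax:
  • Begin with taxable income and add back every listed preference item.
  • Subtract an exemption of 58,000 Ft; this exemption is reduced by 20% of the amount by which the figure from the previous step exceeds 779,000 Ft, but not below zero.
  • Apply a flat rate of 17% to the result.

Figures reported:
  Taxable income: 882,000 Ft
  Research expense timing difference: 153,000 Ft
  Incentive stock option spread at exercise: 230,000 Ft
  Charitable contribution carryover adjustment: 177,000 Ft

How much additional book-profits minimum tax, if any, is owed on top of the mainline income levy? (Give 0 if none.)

40,410 Ft

Mainline income levy:
  136,000 Ft × 6% = 8,160 Ft
  520,000 Ft × 20% = 104,000 Ft
  105,000 Ft × 34% = 35,700 Ft
  121,000 Ft × 47% = 56,870 Ft
  → 204,730 Ft

Book-profits minimum tax:
  Adjusted income: 882,000 Ft + 153,000 Ft + 230,000 Ft + 177,000 Ft = 1,442,000 Ft
  Exemption: 20% × (1,442,000 Ft − 779,000 Ft) = 132,600 Ft ≥ 58,000 Ft, so the exemption is fully phased out
  Base: 1,442,000 Ft − 0 Ft = 1,442,000 Ft
  1,442,000 Ft × 17% = 245,140 Ft

Excess of book-profits minimum tax over mainline income levy: 245,140 Ft − 204,730 Ft = 40,410 Ft.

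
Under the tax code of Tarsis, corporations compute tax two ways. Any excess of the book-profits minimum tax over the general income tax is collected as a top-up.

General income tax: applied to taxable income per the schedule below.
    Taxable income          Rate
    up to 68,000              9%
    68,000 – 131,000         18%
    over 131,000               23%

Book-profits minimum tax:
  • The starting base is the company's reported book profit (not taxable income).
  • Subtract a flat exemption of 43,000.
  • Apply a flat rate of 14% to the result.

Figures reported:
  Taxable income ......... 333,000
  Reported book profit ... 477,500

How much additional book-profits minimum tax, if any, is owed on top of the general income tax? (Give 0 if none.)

Book-profits minimum tax:
  Base (reported book profit): 477,500
  Less exemption 43,000 → base 434,500
  434,500 × 14% = 60,830

General income tax:
  68,000 × 9% = 6,120
  63,000 × 18% = 11,340
  202,000 × 23% = 46,460
  → 63,920

60,830 ≤ 63,920, so no add-on is due.

0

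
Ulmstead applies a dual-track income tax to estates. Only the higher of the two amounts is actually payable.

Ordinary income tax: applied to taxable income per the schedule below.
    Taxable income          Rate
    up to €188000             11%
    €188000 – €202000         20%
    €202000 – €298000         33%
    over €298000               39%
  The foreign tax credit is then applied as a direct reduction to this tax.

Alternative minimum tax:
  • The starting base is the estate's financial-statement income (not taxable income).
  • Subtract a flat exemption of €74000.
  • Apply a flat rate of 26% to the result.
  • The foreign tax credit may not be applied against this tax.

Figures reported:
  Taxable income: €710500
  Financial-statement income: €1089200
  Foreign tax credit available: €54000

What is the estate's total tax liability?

Ordinary income tax:
  €188000 × 11% = €20680
  €14000 × 20% = €2800
  €96000 × 33% = €31680
  €412500 × 39% = €160875
  → €216035
  Less foreign tax credit €54000 → €162035

Alternative minimum tax:
  Base (financial-statement income): €1089200
  Less exemption €74000 → base €1015200
  €1015200 × 26% = €263952

€263952 > €162035, so the alternative minimum tax is the binding amount.

€263952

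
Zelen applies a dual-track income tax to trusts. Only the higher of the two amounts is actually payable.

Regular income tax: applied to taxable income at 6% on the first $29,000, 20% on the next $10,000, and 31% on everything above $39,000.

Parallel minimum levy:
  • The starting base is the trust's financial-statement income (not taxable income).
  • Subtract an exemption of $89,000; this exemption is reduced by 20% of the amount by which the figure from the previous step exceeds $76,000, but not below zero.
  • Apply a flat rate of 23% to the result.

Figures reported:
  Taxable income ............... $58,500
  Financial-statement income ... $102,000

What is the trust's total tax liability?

$9,785

Parallel minimum levy:
  Base (financial-statement income): $102,000
  Exemption: $89,000 − 20% × ($102,000 − $76,000) = $89,000 − $5,200 = $83,800
  Base: $102,000 − $83,800 = $18,200
  $18,200 × 23% = $4,186

Regular income tax:
  $29,000 × 6% = $1,740
  $10,000 × 20% = $2,000
  $19,500 × 31% = $6,045
  → $9,785

$9,785 > $4,186, so the regular income tax governs.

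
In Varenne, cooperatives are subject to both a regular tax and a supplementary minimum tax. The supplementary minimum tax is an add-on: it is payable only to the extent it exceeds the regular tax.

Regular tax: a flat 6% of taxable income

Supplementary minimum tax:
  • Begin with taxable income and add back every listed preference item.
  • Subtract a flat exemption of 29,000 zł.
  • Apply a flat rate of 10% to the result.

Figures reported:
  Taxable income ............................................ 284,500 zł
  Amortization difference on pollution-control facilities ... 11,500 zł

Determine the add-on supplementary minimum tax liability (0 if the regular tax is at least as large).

Regular tax:
  284,500 zł × 6% = 17,070 zł

Supplementary minimum tax:
  Adjusted income: 284,500 zł + 11,500 zł = 296,000 zł
  Less exemption 29,000 zł → base 267,000 zł
  267,000 zł × 10% = 26,700 zł

Excess of supplementary minimum tax over regular tax: 26,700 zł − 17,070 zł = 9,630 zł.

9,630 zł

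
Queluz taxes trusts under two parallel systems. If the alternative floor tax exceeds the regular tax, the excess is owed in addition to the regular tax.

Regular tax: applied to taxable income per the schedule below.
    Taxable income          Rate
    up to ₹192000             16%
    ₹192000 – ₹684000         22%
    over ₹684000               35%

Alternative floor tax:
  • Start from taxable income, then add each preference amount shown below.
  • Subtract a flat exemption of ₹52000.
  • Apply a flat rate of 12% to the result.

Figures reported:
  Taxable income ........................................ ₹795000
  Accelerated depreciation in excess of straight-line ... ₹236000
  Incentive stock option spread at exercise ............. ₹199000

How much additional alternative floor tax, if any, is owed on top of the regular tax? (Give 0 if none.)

Alternative floor tax:
  Adjusted income: ₹795000 + ₹236000 + ₹199000 = ₹1230000
  Less exemption ₹52000 → base ₹1178000
  ₹1178000 × 12% = ₹141360

Regular tax:
  ₹192000 × 16% = ₹30720
  ₹492000 × 22% = ₹108240
  ₹111000 × 35% = ₹38850
  → ₹177810

₹141360 ≤ ₹177810, so no add-on is due.

₹0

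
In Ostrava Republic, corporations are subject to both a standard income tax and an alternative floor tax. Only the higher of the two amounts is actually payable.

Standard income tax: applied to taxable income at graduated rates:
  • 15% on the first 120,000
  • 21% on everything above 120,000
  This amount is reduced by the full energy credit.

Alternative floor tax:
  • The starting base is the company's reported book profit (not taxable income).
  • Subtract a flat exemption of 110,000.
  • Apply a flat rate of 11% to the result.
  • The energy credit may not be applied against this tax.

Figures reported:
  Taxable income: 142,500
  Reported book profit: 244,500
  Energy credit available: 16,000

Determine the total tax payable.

14,795

Alternative floor tax:
  Base (reported book profit): 244,500
  Less exemption 110,000 → base 134,500
  134,500 × 11% = 14,795

Standard income tax:
  120,000 × 15% = 18,000
  22,500 × 21% = 4,725
  → 22,725
  Less energy credit 16,000 → 6,725

14,795 > 6,725, so the alternative floor tax is the binding amount.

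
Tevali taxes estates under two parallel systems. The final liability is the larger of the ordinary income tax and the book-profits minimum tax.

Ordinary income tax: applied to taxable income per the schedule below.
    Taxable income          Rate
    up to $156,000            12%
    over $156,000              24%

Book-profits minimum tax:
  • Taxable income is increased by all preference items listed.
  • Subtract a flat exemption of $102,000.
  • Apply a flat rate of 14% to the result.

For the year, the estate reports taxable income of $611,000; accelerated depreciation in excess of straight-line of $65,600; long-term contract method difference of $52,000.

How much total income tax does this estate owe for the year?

$127,920

Book-profits minimum tax:
  Adjusted income: $611,000 + $65,600 + $52,000 = $728,600
  Less exemption $102,000 → base $626,600
  $626,600 × 14% = $87,724

Ordinary income tax:
  $156,000 × 12% = $18,720
  $455,000 × 24% = $109,200
  → $127,920

$127,920 > $87,724, so the ordinary income tax governs.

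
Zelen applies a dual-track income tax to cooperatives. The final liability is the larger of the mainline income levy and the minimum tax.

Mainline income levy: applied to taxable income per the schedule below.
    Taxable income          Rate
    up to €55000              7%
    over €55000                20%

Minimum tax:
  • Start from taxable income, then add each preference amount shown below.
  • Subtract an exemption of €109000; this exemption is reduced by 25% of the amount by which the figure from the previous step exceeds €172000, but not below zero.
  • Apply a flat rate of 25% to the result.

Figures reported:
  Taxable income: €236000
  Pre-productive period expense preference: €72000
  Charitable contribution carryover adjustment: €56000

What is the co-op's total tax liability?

Minimum tax:
  Adjusted income: €236000 + €72000 + €56000 = €364000
  Exemption: €109000 − 25% × (€364000 − €172000) = €109000 − €48000 = €61000
  Base: €364000 − €61000 = €303000
  €303000 × 25% = €75750

Mainline income levy:
  €55000 × 7% = €3850
  €181000 × 20% = €36200
  → €40050

€75750 > €40050, so the minimum tax is the binding amount.

€75750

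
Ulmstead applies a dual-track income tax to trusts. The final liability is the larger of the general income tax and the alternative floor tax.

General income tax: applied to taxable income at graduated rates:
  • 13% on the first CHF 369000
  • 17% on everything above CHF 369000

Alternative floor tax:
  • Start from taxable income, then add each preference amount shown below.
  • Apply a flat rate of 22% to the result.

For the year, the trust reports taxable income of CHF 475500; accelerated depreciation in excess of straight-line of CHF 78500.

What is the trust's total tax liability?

General income tax:
  CHF 369000 × 13% = CHF 47970
  CHF 106500 × 17% = CHF 18105
  → CHF 66075

Alternative floor tax:
  Adjusted income: CHF 475500 + CHF 78500 = CHF 554000
  CHF 554000 × 22% = CHF 121880

CHF 121880 > CHF 66075, so the alternative floor tax is the binding amount.

CHF 121880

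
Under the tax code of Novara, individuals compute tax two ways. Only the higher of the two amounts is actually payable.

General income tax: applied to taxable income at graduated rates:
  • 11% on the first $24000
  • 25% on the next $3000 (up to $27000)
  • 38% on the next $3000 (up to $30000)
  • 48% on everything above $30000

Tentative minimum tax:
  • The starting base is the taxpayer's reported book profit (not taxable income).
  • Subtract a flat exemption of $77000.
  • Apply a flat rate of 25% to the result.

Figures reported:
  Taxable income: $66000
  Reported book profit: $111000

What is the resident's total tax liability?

General income tax:
  $24000 × 11% = $2640
  $3000 × 25% = $750
  $3000 × 38% = $1140
  $36000 × 48% = $17280
  → $21810

Tentative minimum tax:
  Base (reported book profit): $111000
  Less exemption $77000 → base $34000
  $34000 × 25% = $8500

$21810 > $8500, so the general income tax governs.

$21810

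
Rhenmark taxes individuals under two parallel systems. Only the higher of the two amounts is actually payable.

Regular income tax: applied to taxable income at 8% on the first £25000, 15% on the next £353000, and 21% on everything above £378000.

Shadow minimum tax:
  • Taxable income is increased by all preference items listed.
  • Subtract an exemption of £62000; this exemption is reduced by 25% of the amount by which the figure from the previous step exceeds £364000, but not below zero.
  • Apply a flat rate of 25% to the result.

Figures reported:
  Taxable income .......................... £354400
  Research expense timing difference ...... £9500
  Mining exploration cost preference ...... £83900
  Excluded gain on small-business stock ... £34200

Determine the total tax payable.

£112375

Shadow minimum tax:
  Adjusted income: £354400 + £9500 + £83900 + £34200 = £482000
  Exemption: £62000 − 25% × (£482000 − £364000) = £62000 − £29500 = £32500
  Base: £482000 − £32500 = £449500
  £449500 × 25% = £112375

Regular income tax:
  £25000 × 8% = £2000
  £329400 × 15% = £49410
  → £51410

£112375 > £51410, so the shadow minimum tax is the binding amount.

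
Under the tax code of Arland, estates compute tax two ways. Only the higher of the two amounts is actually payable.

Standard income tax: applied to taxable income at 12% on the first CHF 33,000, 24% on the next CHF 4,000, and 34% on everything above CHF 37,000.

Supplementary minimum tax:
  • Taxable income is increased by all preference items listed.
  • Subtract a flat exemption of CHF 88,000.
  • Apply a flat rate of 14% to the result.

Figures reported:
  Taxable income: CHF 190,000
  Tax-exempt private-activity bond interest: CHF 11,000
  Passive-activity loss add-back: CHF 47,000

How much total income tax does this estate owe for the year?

Supplementary minimum tax:
  Adjusted income: CHF 190,000 + CHF 11,000 + CHF 47,000 = CHF 248,000
  Less exemption CHF 88,000 → base CHF 160,000
  CHF 160,000 × 14% = CHF 22,400

Standard income tax:
  CHF 33,000 × 12% = CHF 3,960
  CHF 4,000 × 24% = CHF 960
  CHF 153,000 × 34% = CHF 52,020
  → CHF 56,940

CHF 56,940 > CHF 22,400, so the standard income tax governs.

CHF 56,940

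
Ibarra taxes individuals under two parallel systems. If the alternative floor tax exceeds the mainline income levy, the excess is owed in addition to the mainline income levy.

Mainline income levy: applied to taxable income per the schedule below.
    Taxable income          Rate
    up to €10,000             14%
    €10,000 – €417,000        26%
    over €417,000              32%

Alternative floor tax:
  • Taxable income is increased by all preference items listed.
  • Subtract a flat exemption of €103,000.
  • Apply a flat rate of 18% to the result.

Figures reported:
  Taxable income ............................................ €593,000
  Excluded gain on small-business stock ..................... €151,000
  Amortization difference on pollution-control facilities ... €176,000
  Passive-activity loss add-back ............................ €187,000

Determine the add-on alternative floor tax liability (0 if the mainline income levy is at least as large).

€17,180

Alternative floor tax:
  Adjusted income: €593,000 + €151,000 + €176,000 + €187,000 = €1,107,000
  Less exemption €103,000 → base €1,004,000
  €1,004,000 × 18% = €180,720

Mainline income levy:
  €10,000 × 14% = €1,400
  €407,000 × 26% = €105,820
  €176,000 × 32% = €56,320
  → €163,540

Excess of alternative floor tax over mainline income levy: €180,720 − €163,540 = €17,180.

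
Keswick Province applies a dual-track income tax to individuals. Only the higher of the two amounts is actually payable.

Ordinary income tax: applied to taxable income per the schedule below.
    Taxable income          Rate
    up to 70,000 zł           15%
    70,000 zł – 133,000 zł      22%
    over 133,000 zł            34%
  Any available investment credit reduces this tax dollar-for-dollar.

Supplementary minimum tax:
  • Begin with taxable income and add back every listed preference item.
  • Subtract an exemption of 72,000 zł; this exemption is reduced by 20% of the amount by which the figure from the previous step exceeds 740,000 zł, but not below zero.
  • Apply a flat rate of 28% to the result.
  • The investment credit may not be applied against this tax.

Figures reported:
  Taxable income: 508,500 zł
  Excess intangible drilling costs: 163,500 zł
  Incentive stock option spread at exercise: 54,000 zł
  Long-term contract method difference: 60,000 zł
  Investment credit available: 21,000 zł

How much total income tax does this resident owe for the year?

202,496 zł

Ordinary income tax:
  70,000 zł × 15% = 10,500 zł
  63,000 zł × 22% = 13,860 zł
  375,500 zł × 34% = 127,670 zł
  → 152,030 zł
  Less investment credit 21,000 zł → 131,030 zł

Supplementary minimum tax:
  Adjusted income: 508,500 zł + 163,500 zł + 54,000 zł + 60,000 zł = 786,000 zł
  Exemption: 72,000 zł − 20% × (786,000 zł − 740,000 zł) = 72,000 zł − 9,200 zł = 62,800 zł
  Base: 786,000 zł − 62,800 zł = 723,200 zł
  723,200 zł × 28% = 202,496 zł

202,496 zł > 131,030 zł, so the supplementary minimum tax is the binding amount.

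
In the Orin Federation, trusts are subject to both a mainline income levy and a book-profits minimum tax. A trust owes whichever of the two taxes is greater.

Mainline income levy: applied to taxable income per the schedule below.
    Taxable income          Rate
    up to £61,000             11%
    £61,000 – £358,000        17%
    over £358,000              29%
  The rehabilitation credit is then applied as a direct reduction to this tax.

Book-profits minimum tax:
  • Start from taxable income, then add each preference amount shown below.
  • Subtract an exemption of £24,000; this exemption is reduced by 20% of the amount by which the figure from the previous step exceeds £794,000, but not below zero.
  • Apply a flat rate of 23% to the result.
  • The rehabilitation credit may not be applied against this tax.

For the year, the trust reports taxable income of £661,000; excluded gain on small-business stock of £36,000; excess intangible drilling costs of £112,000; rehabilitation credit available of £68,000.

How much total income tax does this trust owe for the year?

Book-profits minimum tax:
  Adjusted income: £661,000 + £36,000 + £112,000 = £809,000
  Exemption: £24,000 − 20% × (£809,000 − £794,000) = £24,000 − £3,000 = £21,000
  Base: £809,000 − £21,000 = £788,000
  £788,000 × 23% = £181,240

Mainline income levy:
  £61,000 × 11% = £6,710
  £297,000 × 17% = £50,490
  £303,000 × 29% = £87,870
  → £145,070
  Less rehabilitation credit £68,000 → £77,070

£181,240 > £77,070, so the book-profits minimum tax is the binding amount.

£181,240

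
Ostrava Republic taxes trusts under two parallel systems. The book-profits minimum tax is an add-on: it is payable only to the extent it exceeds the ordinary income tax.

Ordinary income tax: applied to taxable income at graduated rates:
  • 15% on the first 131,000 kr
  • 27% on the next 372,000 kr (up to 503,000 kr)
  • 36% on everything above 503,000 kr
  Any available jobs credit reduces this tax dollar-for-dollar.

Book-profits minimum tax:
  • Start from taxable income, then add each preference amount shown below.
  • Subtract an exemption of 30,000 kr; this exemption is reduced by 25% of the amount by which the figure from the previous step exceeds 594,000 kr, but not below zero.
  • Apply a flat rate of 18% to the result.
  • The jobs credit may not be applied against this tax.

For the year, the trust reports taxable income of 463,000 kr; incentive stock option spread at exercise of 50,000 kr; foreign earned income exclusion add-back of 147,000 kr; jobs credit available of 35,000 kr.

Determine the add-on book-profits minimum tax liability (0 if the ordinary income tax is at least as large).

42,080 kr

Ordinary income tax:
  131,000 kr × 15% = 19,650 kr
  332,000 kr × 27% = 89,640 kr
  → 109,290 kr
  Less jobs credit 35,000 kr → 74,290 kr

Book-profits minimum tax:
  Adjusted income: 463,000 kr + 50,000 kr + 147,000 kr = 660,000 kr
  Exemption: 30,000 kr − 25% × (660,000 kr − 594,000 kr) = 30,000 kr − 16,500 kr = 13,500 kr
  Base: 660,000 kr − 13,500 kr = 646,500 kr
  646,500 kr × 18% = 116,370 kr

Excess of book-profits minimum tax over ordinary income tax: 116,370 kr − 74,290 kr = 42,080 kr.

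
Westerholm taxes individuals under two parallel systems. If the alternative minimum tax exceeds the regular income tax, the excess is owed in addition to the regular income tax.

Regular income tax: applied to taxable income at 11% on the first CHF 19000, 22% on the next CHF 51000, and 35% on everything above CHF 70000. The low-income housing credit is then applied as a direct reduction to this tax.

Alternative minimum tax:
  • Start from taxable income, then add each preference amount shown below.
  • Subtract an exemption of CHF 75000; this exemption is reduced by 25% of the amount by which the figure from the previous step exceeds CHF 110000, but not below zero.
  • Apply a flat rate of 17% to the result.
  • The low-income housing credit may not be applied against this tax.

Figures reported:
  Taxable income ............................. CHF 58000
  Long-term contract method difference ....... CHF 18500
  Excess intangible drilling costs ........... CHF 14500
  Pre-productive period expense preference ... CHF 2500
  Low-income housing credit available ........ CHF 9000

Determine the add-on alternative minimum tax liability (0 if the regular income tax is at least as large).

CHF 1475

Alternative minimum tax:
  Adjusted income: CHF 58000 + CHF 18500 + CHF 14500 + CHF 2500 = CHF 93500
  Exemption: CHF 93500 ≤ CHF 110000, so full CHF 75000 applies
  Base: CHF 93500 − CHF 75000 = CHF 18500
  CHF 18500 × 17% = CHF 3145

Regular income tax:
  CHF 19000 × 11% = CHF 2090
  CHF 39000 × 22% = CHF 8580
  → CHF 10670
  Less low-income housing credit CHF 9000 → CHF 1670

Excess of alternative minimum tax over regular income tax: CHF 3145 − CHF 1670 = CHF 1475.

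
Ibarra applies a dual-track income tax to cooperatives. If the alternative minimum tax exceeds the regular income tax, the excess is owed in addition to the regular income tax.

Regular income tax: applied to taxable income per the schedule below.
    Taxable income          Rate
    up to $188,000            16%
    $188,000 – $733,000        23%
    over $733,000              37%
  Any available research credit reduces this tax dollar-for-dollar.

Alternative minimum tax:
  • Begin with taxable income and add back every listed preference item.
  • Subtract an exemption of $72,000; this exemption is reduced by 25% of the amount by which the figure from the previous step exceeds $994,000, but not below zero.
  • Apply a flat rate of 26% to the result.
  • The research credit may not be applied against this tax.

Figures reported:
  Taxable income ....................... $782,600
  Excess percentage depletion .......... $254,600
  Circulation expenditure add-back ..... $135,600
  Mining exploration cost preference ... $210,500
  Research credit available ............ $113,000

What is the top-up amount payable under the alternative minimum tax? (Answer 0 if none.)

Regular income tax:
  $188,000 × 16% = $30,080
  $545,000 × 23% = $125,350
  $49,600 × 37% = $18,352
  → $173,782
  Less research credit $113,000 → $60,782

Alternative minimum tax:
  Adjusted income: $782,600 + $254,600 + $135,600 + $210,500 = $1,383,300
  Exemption: 25% × ($1,383,300 − $994,000) = $97,325 ≥ $72,000, so the exemption is fully phased out
  Base: $1,383,300 − $0 = $1,383,300
  $1,383,300 × 26% = $359,658

Excess of alternative minimum tax over regular income tax: $359,658 − $60,782 = $298,876.

$298,876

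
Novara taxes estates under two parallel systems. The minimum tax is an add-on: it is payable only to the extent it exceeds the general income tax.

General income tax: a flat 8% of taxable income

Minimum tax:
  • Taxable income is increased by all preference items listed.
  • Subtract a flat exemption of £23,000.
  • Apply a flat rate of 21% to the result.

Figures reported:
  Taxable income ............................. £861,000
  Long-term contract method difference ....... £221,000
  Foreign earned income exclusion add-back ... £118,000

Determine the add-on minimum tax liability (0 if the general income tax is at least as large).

£178,290

Minimum tax:
  Adjusted income: £861,000 + £221,000 + £118,000 = £1,200,000
  Less exemption £23,000 → base £1,177,000
  £1,177,000 × 21% = £247,170

General income tax:
  £861,000 × 8% = £68,880

Excess of minimum tax over general income tax: £247,170 − £68,880 = £178,290.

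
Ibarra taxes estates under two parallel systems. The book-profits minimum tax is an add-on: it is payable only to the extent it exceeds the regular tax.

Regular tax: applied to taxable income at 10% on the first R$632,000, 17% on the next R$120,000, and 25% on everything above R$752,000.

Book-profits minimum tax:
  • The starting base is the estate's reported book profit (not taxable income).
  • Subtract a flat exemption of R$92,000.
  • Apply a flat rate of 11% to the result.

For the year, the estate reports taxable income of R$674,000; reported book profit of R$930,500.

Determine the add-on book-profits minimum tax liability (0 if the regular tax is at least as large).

Book-profits minimum tax:
  Base (reported book profit): R$930,500
  Less exemption R$92,000 → base R$838,500
  R$838,500 × 11% = R$92,235

Regular tax:
  R$632,000 × 10% = R$63,200
  R$42,000 × 17% = R$7,140
  → R$70,340

Excess of book-profits minimum tax over regular tax: R$92,235 − R$70,340 = R$21,895.

R$21,895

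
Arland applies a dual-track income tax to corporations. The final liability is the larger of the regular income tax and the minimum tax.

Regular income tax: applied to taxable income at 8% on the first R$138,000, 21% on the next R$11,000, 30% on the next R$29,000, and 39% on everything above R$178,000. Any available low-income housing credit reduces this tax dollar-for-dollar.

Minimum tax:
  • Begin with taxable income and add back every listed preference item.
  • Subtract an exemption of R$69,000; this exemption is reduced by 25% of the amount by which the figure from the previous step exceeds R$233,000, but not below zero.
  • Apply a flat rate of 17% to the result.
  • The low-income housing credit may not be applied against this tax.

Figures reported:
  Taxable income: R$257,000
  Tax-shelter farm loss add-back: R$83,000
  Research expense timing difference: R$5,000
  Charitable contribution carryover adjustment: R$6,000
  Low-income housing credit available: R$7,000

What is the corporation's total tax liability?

Minimum tax:
  Adjusted income: R$257,000 + R$83,000 + R$5,000 + R$6,000 = R$351,000
  Exemption: R$69,000 − 25% × (R$351,000 − R$233,000) = R$69,000 − R$29,500 = R$39,500
  Base: R$351,000 − R$39,500 = R$311,500
  R$311,500 × 17% = R$52,955

Regular income tax:
  R$138,000 × 8% = R$11,040
  R$11,000 × 21% = R$2,310
  R$29,000 × 30% = R$8,700
  R$79,000 × 39% = R$30,810
  → R$52,860
  Less low-income housing credit R$7,000 → R$45,860

R$52,955 > R$45,860, so the minimum tax is the binding amount.

R$52,955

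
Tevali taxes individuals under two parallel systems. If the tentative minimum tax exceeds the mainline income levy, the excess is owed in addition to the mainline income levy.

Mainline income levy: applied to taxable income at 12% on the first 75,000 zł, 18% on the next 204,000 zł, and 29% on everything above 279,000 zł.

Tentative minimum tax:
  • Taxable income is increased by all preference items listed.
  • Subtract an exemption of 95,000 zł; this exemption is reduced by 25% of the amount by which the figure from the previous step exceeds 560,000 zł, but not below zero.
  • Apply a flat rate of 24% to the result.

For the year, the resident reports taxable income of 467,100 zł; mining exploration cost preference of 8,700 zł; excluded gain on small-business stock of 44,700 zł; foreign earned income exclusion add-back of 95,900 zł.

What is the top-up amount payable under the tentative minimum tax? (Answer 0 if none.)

28,251 zł

Mainline income levy:
  75,000 zł × 12% = 9,000 zł
  204,000 zł × 18% = 36,720 zł
  188,100 zł × 29% = 54,549 zł
  → 100,269 zł

Tentative minimum tax:
  Adjusted income: 467,100 zł + 8,700 zł + 44,700 zł + 95,900 zł = 616,400 zł
  Exemption: 95,000 zł − 25% × (616,400 zł − 560,000 zł) = 95,000 zł − 14,100 zł = 80,900 zł
  Base: 616,400 zł − 80,900 zł = 535,500 zł
  535,500 zł × 24% = 128,520 zł

Excess of tentative minimum tax over mainline income levy: 128,520 zł − 100,269 zł = 28,251 zł.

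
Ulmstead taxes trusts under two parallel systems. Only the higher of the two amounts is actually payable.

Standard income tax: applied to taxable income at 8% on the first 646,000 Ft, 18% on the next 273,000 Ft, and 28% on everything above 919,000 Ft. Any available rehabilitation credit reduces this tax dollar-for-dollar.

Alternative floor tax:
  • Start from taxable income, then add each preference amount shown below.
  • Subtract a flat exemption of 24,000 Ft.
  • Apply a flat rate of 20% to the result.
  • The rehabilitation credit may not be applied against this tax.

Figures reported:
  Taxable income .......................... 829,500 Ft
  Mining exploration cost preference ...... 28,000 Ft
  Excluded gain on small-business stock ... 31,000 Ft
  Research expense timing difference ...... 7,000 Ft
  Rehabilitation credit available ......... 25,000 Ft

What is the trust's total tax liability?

Standard income tax:
  646,000 Ft × 8% = 51,680 Ft
  183,500 Ft × 18% = 33,030 Ft
  → 84,710 Ft
  Less rehabilitation credit 25,000 Ft → 59,710 Ft

Alternative floor tax:
  Adjusted income: 829,500 Ft + 28,000 Ft + 31,000 Ft + 7,000 Ft = 895,500 Ft
  Less exemption 24,000 Ft → base 871,500 Ft
  871,500 Ft × 20% = 174,300 Ft

174,300 Ft > 59,710 Ft, so the alternative floor tax is the binding amount.

174,300 Ft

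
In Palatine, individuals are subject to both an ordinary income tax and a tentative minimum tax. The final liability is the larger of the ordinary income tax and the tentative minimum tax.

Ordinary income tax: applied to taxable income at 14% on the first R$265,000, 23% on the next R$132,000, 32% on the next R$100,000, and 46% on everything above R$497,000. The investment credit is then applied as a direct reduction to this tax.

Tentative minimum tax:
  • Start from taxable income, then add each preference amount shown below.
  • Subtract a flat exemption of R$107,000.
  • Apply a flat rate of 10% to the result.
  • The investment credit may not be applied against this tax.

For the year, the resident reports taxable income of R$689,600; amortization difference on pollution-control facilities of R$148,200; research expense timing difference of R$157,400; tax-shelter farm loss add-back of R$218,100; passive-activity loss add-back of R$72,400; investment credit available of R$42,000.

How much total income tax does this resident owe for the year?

R$146,056

Ordinary income tax:
  R$265,000 × 14% = R$37,100
  R$132,000 × 23% = R$30,360
  R$100,000 × 32% = R$32,000
  R$192,600 × 46% = R$88,596
  → R$188,056
  Less investment credit R$42,000 → R$146,056

Tentative minimum tax:
  Adjusted income: R$689,600 + R$148,200 + R$157,400 + R$218,100 + R$72,400 = R$1,285,700
  Less exemption R$107,000 → base R$1,178,700
  R$1,178,700 × 10% = R$117,870

R$146,056 > R$117,870, so the ordinary income tax governs.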